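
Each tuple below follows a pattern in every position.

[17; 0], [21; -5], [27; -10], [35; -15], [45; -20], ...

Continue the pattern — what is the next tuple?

[57; -25]

First component goes 17, 21, 27, 35, 45 → 57 (differences are 4, 6, 8, … (increasing by 2 each time)).
For the second component, −5 each step: 0, -5, -10, -15, -20 → -25.
Putting it together: [57; -25].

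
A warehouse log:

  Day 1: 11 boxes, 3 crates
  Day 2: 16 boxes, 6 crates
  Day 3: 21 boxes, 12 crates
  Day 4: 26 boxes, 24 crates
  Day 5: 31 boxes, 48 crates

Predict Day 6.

Boxes — +5 each step: 11, 16, 21, 26, 31 → 36.
For the crates, ×2 each step: 3, 6, 12, 24, 48 → 96.
Putting it together: 36 boxes, 96 crates.

36 boxes, 96 crates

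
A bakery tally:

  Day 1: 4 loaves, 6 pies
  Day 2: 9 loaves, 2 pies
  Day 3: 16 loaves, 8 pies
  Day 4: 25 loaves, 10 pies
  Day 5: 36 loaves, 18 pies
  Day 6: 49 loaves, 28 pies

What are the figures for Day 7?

Loaves goes 4, 9, 16, 25, 36, 49 → 64 (perfect squares: 2², 3², 4², …).
Pies — each term is the sum of the two before it: 6, 2, 8, 10, 18, 28 → 46.
Putting it together: 64 loaves, 46 pies.

64 loaves, 46 pies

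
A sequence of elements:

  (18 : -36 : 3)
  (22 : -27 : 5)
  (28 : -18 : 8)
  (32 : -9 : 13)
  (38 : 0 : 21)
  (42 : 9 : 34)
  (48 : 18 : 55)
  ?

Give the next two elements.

(52 : 27 : 89), (58 : 36 : 144)

First part goes 18, 22, 28, 32, 38, 42, 48 → 52 → 58 (alternating steps +4, +6, +4, +6, …).
Second part goes -36, -27, -18, -9, 0, 9, 18 → 27 → 36 (+9 each step).
Third part: 3, 5, 8, 13, 21, 34, 55 → 89 → 144 (each term is the sum of the two before it).
Putting the parts together: (52 : 27 : 89) and then (58 : 36 : 144).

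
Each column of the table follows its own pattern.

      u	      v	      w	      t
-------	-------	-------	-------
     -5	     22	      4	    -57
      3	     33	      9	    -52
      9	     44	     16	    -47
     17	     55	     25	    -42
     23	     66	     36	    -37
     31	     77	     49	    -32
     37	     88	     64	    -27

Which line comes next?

45  99  81  -22

Column u: alternating steps +8, +6, +8, +6, …; -5, 3, 9, 17, 23, 31, 37 → 45.
Column v goes 22, 33, 44, 55, 66, 77, 88 → 99 (+11 each step).
Column w goes 4, 9, 16, 25, 36, 49, 64 → 81 (perfect squares: 2², 3², 4², …).
Column t goes -57, -52, -47, -42, -37, -32, -27 → -22 (+5 each step).
So the next line is 45  99  81  -22.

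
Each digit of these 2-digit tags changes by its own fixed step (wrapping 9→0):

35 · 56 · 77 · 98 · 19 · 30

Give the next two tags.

51, 72

First digit: 3, 5, 7, 9, 1, 3 → 5 → 7 (+2 each step, mod 10).
Second digit — +1 each step, mod 10: 5, 6, 7, 8, 9, 0 → 1 → 2.
Putting the parts together: 51 and then 72.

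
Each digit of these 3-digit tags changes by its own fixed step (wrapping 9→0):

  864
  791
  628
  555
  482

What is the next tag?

319

First digit: −1 each step, mod 10, so 8, 7, 6, 5, 4 → 3.
Second digit — +3 each step, mod 10: 6, 9, 2, 5, 8 → 1.
Third digit: 4, 1, 8, 5, 2 → 9 (−3 each step, mod 10).
So the next tag is 319.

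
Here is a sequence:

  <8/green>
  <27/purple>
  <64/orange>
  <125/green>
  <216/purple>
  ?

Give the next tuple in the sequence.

<343/orange>

For the first part, perfect cubes: 2³, 3³, 4³, …: 8, 27, 64, 125, 216 → 343.
Colour: repeats green → purple → orange, so green, purple, orange, green, purple → orange.
So the next tuple is <343/orange>.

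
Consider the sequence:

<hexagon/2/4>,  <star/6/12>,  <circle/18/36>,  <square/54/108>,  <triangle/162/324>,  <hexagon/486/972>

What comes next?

<star/1458/2916>

For the shape, repeats hexagon → star → circle → square → triangle: hexagon, star, circle, square, triangle, hexagon → star.
For the second component, ×3 each step: 2, 6, 18, 54, 162, 486 → 1458.
Third component: 4, 12, 36, 108, 324, 972 → 2916 (always 2 × the second component).
Putting it together: <star/1458/2916>.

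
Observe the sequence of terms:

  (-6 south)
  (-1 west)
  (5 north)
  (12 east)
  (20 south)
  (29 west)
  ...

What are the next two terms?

For the first slot, differences are 5, 6, 7, … (increasing by 1 each time): -6, -1, 5, 12, 20, 29 → 39 → 50.
For the direction, repeats south → west → north → east: south, west, north, east, south, west → north → east.
Putting the parts together: (39 north) and then (50 east).

(39 north), (50 east)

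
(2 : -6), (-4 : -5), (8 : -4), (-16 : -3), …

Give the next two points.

(32 : -2), (-64 : -1)

First entry: ×(-2) each step, so 2, -4, 8, -16 → 32 → -64.
Second entry: +1 each step; -6, -5, -4, -3 → -2 → -1.
Putting the parts together: (32 : -2) and then (-64 : -1).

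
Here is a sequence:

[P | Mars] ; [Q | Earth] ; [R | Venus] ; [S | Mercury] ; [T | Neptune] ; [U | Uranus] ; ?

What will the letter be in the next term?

For the letter, letters move forward 1 place in the alphabet: P, Q, R, S, T, U → V.

V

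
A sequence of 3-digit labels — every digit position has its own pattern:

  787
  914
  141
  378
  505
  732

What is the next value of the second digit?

Second digit goes 8, 1, 4, 7, 0, 3 → 6 (+3 each step, mod 10).

6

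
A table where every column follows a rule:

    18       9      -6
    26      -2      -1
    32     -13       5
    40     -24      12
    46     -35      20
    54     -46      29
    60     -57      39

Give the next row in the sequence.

First component: 18, 26, 32, 40, 46, 54, 60 → 68 (alternating steps +8, +6, +8, +6, …).
Second component: −11 each step, so 9, -2, -13, -24, -35, -46, -57 → -68.
Third component goes -6, -1, 5, 12, 20, 29, 39 → 50 (differences are 5, 6, 7, … (increasing by 1 each time)).
So the next row is 68  -68  50.

68  -68  50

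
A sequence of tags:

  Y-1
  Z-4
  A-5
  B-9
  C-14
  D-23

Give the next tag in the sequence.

E-37

Letter: letters move forward 1 place in the alphabet, wrapping Z→A; Y, Z, A, B, C, D → E.
Second component goes 1, 4, 5, 9, 14, 23 → 37 (each term is the sum of the two before it).
So the next tag is E-37.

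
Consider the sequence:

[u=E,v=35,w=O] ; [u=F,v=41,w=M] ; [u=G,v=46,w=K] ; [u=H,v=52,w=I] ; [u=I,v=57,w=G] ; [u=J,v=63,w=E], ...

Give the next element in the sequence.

[u=K,v=68,w=C]

U: letters move forward 1 place in the alphabet; E, F, G, H, I, J → K.
V: alternating steps +6, +5, +6, +5, …, so 35, 41, 46, 52, 57, 63 → 68.
For the w, letters move back 2 places in the alphabet: O, M, K, I, G, E → C.
Combining the parts gives [u=K,v=68,w=C].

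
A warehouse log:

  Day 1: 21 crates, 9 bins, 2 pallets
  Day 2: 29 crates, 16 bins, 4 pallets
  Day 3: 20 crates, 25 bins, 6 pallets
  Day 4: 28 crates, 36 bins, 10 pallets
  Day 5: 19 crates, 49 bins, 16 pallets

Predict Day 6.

Crates — alternating steps +8, −9, +8, −9, …: 21, 29, 20, 28, 19 → 27.
Bins: perfect squares: 3², 4², 5², …; 9, 16, 25, 36, 49 → 64.
Pallets goes 2, 4, 6, 10, 16 → 26 (each term is the sum of the two before it).
So the next record is 27 crates, 64 bins, 26 pallets.

27 crates, 64 bins, 26 pallets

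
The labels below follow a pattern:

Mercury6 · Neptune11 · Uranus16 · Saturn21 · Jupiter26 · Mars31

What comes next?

Earth36

Planet: Mercury, Neptune, Uranus, Saturn, Jupiter, Mars → Earth (runs backward through the planets Mercury→Neptune).
Second component: 6, 11, 16, 21, 26, 31 → 36 (+5 each step).
Combining the parts gives Earth36.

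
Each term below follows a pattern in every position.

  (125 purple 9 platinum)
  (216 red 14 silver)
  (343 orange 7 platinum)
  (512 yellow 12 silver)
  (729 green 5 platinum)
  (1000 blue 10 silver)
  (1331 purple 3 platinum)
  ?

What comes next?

(1728 red 8 silver)

First entry: perfect cubes: 5³, 6³, 7³, …, so 125, 216, 343, 512, 729, 1000, 1331 → 1728.
Colour: repeats purple → red → orange → yellow → green → blue; purple, red, orange, yellow, green, blue, purple → red.
Third entry goes 9, 14, 7, 12, 5, 10, 3 → 8 (alternating steps +5, −7, +5, −7, …).
Metal: platinum, silver, platinum, silver, platinum, silver, platinum → silver (alternates platinum ↔ silver).
Combining the parts gives (1728 red 8 silver).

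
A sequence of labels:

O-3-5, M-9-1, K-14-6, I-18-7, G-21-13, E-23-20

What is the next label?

Letter goes O, M, K, I, G, E → C (letters move back 2 places in the alphabet).
Second component: 3, 9, 14, 18, 21, 23 → 24 (differences are 6, 5, 4, … (decreasing by 1 each time)).
Third component: each term is the sum of the two before it; 5, 1, 6, 7, 13, 20 → 33.
Combining the parts gives C-24-33.

C-24-33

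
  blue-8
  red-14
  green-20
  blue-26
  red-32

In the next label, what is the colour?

Colour goes blue, red, green, blue, red → green (repeats blue → red → green).
Second component — +6 each step: 8, 14, 20, 26, 32 → 38.

green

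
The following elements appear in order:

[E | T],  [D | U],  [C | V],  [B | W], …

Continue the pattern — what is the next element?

[A | X]

First letter: E, D, C, B → A (letters move back 1 place in the alphabet).
Second letter: T, U, V, W → X (letters move forward 1 place in the alphabet).
Putting it together: [A | X].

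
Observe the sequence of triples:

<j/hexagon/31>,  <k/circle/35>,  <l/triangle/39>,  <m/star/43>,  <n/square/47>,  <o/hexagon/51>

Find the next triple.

Letter goes j, k, l, m, n, o → p (letters move forward 1 place in the alphabet).
Shape — repeats hexagon → circle → triangle → star → square: hexagon, circle, triangle, star, square, hexagon → circle.
Third coordinate: +4 each step, so 31, 35, 39, 43, 47, 51 → 55.
So the next triple is <p/circle/55>.

<p/circle/55>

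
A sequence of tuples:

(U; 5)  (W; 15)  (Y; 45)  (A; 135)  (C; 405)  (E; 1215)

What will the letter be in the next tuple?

G

Letter goes U, W, Y, A, C, E → G (letters move forward 2 places in the alphabet, wrapping Z→A).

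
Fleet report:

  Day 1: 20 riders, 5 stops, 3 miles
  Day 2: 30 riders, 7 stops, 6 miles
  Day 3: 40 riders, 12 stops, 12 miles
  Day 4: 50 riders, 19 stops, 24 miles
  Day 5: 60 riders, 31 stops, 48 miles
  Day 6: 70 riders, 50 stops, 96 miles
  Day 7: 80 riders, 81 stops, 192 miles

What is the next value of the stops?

131

Stops: each term is the sum of the two before it; 5, 7, 12, 19, 31, 50, 81 → 131.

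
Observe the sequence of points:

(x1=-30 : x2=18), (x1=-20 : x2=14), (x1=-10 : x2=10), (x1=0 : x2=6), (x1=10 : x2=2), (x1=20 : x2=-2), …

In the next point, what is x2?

X2: 18, 14, 10, 6, 2, -2 → -6 (−4 each step).

-6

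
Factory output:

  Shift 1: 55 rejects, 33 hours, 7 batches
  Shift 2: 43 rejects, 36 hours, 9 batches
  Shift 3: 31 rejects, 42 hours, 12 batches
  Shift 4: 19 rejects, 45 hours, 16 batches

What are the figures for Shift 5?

7 rejects, 51 hours, 21 batches

Rejects: −12 each step; 55, 43, 31, 19 → 7.
Hours — alternating steps +3, +6, +3, +6, …: 33, 36, 42, 45 → 51.
Batches — differences are 2, 3, 4, … (increasing by 1 each time): 7, 9, 12, 16 → 21.
Putting it together: 7 rejects, 51 hours, 21 batches.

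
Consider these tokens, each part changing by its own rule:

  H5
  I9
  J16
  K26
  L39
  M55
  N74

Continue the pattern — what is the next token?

Letter goes H, I, J, K, L, M, N → O (letters move forward 1 place in the alphabet).
Second component: 5, 9, 16, 26, 39, 55, 74 → 96 (differences are 4, 7, 10, … (increasing by 3 each time)).
So the next token is O96.

O96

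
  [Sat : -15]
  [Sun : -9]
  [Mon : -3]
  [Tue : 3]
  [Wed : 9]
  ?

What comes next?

Day goes Sat, Sun, Mon, Tue, Wed → Thu (runs through the weekdays Mon→Sun).
For the second slot, +6 each step: -15, -9, -3, 3, 9 → 15.
Combining the parts gives [Thu : 15].

[Thu : 15]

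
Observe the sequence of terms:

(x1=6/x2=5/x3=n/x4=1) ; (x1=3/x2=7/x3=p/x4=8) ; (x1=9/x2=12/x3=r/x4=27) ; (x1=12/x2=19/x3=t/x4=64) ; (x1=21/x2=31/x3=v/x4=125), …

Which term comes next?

X1: each term is the sum of the two before it, so 6, 3, 9, 12, 21 → 33.
For the x2, each term is the sum of the two before it: 5, 7, 12, 19, 31 → 50.
For the x3, letters move forward 2 places in the alphabet: n, p, r, t, v → x.
X4: perfect cubes: 1³, 2³, 3³, …, so 1, 8, 27, 64, 125 → 216.
So the next term is (x1=33/x2=50/x3=x/x4=216).

(x1=33/x2=50/x3=x/x4=216)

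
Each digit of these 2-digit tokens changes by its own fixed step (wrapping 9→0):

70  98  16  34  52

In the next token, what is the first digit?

7

First digit — +2 each step, mod 10: 7, 9, 1, 3, 5 → 7.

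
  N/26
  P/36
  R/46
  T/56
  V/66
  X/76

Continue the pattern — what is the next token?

Z/86

For the letter, letters move forward 2 places in the alphabet: N, P, R, T, V, X → Z.
Second component: +10 each step; 26, 36, 46, 56, 66, 76 → 86.
Putting it together: Z/86.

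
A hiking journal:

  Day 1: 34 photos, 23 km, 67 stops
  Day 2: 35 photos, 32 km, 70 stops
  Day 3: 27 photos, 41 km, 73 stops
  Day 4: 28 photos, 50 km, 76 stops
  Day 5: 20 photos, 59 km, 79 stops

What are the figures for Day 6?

Photos: alternating steps +1, −8, +1, −8, …, so 34, 35, 27, 28, 20 → 21.
Km: +9 each step; 23, 32, 41, 50, 59 → 68.
Stops: +3 each step, so 67, 70, 73, 76, 79 → 82.
Combining the parts gives 21 photos, 68 km, 82 stops.

21 photos, 68 km, 82 stops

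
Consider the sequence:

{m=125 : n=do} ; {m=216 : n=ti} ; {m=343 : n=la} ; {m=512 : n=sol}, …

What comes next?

{m=729 : n=fa}

M: perfect cubes: 5³, 6³, 7³, …; 125, 216, 343, 512 → 729.
N: runs backward through the solfège scale do→ti, so do, ti, la, sol → fa.
Combining the parts gives {m=729 : n=fa}.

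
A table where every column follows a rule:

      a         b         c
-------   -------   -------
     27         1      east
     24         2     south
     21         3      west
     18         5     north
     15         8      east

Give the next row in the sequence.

12  13  south

Column a: −3 each step; 27, 24, 21, 18, 15 → 12.
Column b goes 1, 2, 3, 5, 8 → 13 (each term is the sum of the two before it).
Column c: repeats east → south → west → north; east, south, west, north, east → south.
So the next row is 12  13  south.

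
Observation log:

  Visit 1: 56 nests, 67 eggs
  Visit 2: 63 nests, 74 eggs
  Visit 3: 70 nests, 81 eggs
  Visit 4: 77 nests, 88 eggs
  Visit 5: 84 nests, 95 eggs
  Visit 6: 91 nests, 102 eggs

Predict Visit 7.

98 nests, 109 eggs

Nests: +7 each step; 56, 63, 70, 77, 84, 91 → 98.
Eggs goes 67, 74, 81, 88, 95, 102 → 109 (always 11 more than the nests).
Putting it together: 98 nests, 109 eggs.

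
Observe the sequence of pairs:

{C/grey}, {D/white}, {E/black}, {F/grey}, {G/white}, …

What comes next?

Letter — letters move forward 1 place in the alphabet: C, D, E, F, G → H.
Shade: repeats grey → white → black; grey, white, black, grey, white → black.
So the next pair is {H/black}.

{H/black}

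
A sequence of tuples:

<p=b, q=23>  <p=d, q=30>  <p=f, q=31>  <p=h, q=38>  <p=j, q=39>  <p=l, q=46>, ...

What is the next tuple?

<p=n, q=47>

P — letters move forward 2 places in the alphabet: b, d, f, h, j, l → n.
Q goes 23, 30, 31, 38, 39, 46 → 47 (alternating steps +7, +1, +7, +1, …).
Putting it together: <p=n, q=47>.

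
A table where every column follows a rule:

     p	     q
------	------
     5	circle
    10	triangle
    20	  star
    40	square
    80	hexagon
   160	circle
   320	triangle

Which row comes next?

640  star

Column p: 5, 10, 20, 40, 80, 160, 320 → 640 (×2 each step).
Column q: repeats circle → triangle → star → square → hexagon; circle, triangle, star, square, hexagon, circle, triangle → star.
Putting it together: 640  star.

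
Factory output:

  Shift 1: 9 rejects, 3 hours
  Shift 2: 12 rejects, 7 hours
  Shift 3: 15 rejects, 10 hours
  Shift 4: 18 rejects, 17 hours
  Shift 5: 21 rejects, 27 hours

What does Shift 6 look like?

24 rejects, 44 hours

For the rejects, +3 each step: 9, 12, 15, 18, 21 → 24.
Hours — each term is the sum of the two before it: 3, 7, 10, 17, 27 → 44.
So the next row is 24 rejects, 44 hours.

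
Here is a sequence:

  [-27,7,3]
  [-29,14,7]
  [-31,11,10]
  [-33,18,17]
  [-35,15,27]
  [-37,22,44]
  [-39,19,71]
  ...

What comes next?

First component: −2 each step, so -27, -29, -31, -33, -35, -37, -39 → -41.
Second component: 7, 14, 11, 18, 15, 22, 19 → 26 (alternating steps +7, −3, +7, −3, …).
Third component — each term is the sum of the two before it: 3, 7, 10, 17, 27, 44, 71 → 115.
Putting it together: [-41,26,115].

[-41,26,115]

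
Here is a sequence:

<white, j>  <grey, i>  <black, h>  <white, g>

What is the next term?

<grey, f>

Shade: white, grey, black, white → grey (repeats white → grey → black).
Letter: letters move back 1 place in the alphabet, so j, i, h, g → f.
Putting it together: <grey, f>.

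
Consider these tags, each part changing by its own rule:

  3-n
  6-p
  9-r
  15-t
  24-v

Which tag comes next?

First component goes 3, 6, 9, 15, 24 → 39 (each term is the sum of the two before it).
Letter goes n, p, r, t, v → x (letters move forward 2 places in the alphabet).
Combining the parts gives 39-x.

39-x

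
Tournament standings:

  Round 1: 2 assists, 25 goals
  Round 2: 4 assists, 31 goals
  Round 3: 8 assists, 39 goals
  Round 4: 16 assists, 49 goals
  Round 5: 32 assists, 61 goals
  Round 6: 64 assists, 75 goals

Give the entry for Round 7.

For the assists, ×2 each step: 2, 4, 8, 16, 32, 64 → 128.
Goals: 25, 31, 39, 49, 61, 75 → 91 (differences are 6, 8, 10, … (increasing by 2 each time)).
So the next record is 128 assists, 91 goals.

128 assists, 91 goals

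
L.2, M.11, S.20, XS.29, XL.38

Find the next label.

For the size, runs backward through clothing sizes XS→XL: L, M, S, XS, XL → L.
Second component: 2, 11, 20, 29, 38 → 47 (+9 each step).
So the next label is L.47.

L.47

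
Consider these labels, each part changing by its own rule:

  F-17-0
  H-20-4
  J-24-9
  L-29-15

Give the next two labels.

N-35-22 then P-42-30

Letter: letters move forward 2 places in the alphabet; F, H, J, L → N → P.
For the second component, differences are 3, 4, 5, … (increasing by 1 each time): 17, 20, 24, 29 → 35 → 42.
Third component: differences are 4, 5, 6, … (increasing by 1 each time); 0, 4, 9, 15 → 22 → 30.
Putting the parts together: N-35-22 and then P-42-30.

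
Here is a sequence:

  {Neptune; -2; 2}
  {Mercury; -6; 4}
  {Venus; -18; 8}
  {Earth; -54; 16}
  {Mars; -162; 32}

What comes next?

{Jupiter; -486; 64}

Planet: runs through the planets Mercury→Neptune; Neptune, Mercury, Venus, Earth, Mars → Jupiter.
Second slot: -2, -6, -18, -54, -162 → -486 (×3 each step).
Third slot: 2, 4, 8, 16, 32 → 64 (×2 each step).
Combining the parts gives {Jupiter; -486; 64}.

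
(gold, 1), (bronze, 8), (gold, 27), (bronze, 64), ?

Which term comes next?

(gold, 125)

Rank: alternates gold ↔ bronze; gold, bronze, gold, bronze → gold.
Second component — perfect cubes: 1³, 2³, 3³, …: 1, 8, 27, 64 → 125.
Putting it together: (gold, 125).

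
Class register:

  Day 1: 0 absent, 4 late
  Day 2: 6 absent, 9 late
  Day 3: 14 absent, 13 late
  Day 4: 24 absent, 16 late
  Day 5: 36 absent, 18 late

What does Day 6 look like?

Absent goes 0, 6, 14, 24, 36 → 50 (differences are 6, 8, 10, … (increasing by 2 each time)).
Late: differences are 5, 4, 3, … (decreasing by 1 each time), so 4, 9, 13, 16, 18 → 19.
So the next line is 50 absent, 19 late.

50 absent, 19 late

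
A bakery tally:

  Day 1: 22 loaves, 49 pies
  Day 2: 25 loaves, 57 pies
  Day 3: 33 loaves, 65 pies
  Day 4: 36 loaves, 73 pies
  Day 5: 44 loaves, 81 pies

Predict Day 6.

47 loaves, 89 pies

Loaves: alternating steps +3, +8, +3, +8, …, so 22, 25, 33, 36, 44 → 47.
For the pies, +8 each step: 49, 57, 65, 73, 81 → 89.
Combining the parts gives 47 loaves, 89 pies.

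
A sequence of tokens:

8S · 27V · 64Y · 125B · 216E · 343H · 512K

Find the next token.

First component — perfect cubes: 2³, 3³, 4³, …: 8, 27, 64, 125, 216, 343, 512 → 729.
Letter: letters move forward 3 places in the alphabet, wrapping Z→A; S, V, Y, B, E, H, K → N.
So the next token is 729N.

729N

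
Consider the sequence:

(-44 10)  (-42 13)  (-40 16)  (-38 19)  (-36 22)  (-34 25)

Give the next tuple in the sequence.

First entry goes -44, -42, -40, -38, -36, -34 → -32 (+2 each step).
Second entry: +3 each step; 10, 13, 16, 19, 22, 25 → 28.
Combining the parts gives (-32 28).

(-32 28)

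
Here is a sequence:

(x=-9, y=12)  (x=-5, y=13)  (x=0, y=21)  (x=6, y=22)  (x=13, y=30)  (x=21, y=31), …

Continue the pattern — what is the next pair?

X: differences are 4, 5, 6, … (increasing by 1 each time); -9, -5, 0, 6, 13, 21 → 30.
Y: alternating steps +1, +8, +1, +8, …; 12, 13, 21, 22, 30, 31 → 39.
Putting it together: (x=30, y=39).

(x=30, y=39)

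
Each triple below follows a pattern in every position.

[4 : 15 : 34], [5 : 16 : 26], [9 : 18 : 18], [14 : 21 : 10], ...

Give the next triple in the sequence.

First entry — each term is the sum of the two before it: 4, 5, 9, 14 → 23.
Second entry: differences are 1, 2, 3, … (increasing by 1 each time), so 15, 16, 18, 21 → 25.
Third entry: −8 each step, so 34, 26, 18, 10 → 2.
So the next triple is [23 : 25 : 2].

[23 : 25 : 2]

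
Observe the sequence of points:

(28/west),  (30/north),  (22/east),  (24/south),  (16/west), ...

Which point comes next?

(18/north)

For the first value, alternating steps +2, −8, +2, −8, …: 28, 30, 22, 24, 16 → 18.
Direction: repeats west → north → east → south, so west, north, east, south, west → north.
Putting it together: (18/north).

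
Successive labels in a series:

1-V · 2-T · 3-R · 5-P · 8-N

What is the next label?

For the first component, each term is the sum of the two before it: 1, 2, 3, 5, 8 → 13.
Letter: V, T, R, P, N → L (letters move back 2 places in the alphabet).
So the next label is 13-L.

13-L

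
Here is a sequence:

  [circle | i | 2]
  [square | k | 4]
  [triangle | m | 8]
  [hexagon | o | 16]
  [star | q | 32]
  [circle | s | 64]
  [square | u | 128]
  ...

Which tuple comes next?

[triangle | w | 256]

Shape: circle, square, triangle, hexagon, star, circle, square → triangle (repeats circle → square → triangle → hexagon → star).
Letter: letters move forward 2 places in the alphabet; i, k, m, o, q, s, u → w.
Third entry goes 2, 4, 8, 16, 32, 64, 128 → 256 (×2 each step).
Putting it together: [triangle | w | 256].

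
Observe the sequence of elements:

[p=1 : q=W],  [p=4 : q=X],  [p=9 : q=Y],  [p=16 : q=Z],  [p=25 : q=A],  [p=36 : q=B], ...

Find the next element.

[p=49 : q=C]

P — perfect squares: 1², 2², 3², …: 1, 4, 9, 16, 25, 36 → 49.
Q: W, X, Y, Z, A, B → C (letters move forward 1 place in the alphabet, wrapping Z→A).
Putting it together: [p=49 : q=C].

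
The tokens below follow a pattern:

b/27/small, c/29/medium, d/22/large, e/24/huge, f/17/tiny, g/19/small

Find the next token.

Letter goes b, c, d, e, f, g → h (letters move forward 1 place in the alphabet).
For the second component, alternating steps +2, −7, +2, −7, …: 27, 29, 22, 24, 17, 19 → 12.
For the size, repeats small → medium → large → huge → tiny: small, medium, large, huge, tiny, small → medium.
Combining the parts gives h/12/medium.

h/12/medium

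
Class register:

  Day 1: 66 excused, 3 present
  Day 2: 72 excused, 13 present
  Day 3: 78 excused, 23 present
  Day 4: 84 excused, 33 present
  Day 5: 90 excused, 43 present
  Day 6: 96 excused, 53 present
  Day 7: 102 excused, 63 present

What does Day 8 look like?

For the excused, +6 each step: 66, 72, 78, 84, 90, 96, 102 → 108.
Present: +10 each step; 3, 13, 23, 33, 43, 53, 63 → 73.
Putting it together: 108 excused, 73 present.

108 excused, 73 present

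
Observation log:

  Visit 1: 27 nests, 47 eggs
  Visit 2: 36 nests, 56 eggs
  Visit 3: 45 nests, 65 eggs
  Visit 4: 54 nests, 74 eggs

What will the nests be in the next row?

Nests goes 27, 36, 45, 54 → 63 (+9 each step).

63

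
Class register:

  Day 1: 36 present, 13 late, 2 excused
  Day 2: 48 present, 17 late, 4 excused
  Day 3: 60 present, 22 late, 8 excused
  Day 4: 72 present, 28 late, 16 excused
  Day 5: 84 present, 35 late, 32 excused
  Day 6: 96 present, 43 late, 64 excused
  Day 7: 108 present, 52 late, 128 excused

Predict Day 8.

120 present, 62 late, 256 excused

Present: +12 each step, so 36, 48, 60, 72, 84, 96, 108 → 120.
Late goes 13, 17, 22, 28, 35, 43, 52 → 62 (differences are 4, 5, 6, … (increasing by 1 each time)).
Excused: ×2 each step; 2, 4, 8, 16, 32, 64, 128 → 256.
So the next record is 120 present, 62 late, 256 excused.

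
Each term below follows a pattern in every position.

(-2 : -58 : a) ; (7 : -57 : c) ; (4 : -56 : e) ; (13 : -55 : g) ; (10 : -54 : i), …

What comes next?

(19 : -53 : k)

First slot goes -2, 7, 4, 13, 10 → 19 (alternating steps +9, −3, +9, −3, …).
For the second slot, +1 each step: -58, -57, -56, -55, -54 → -53.
Letter: a, c, e, g, i → k (letters move forward 2 places in the alphabet).
So the next term is (19 : -53 : k).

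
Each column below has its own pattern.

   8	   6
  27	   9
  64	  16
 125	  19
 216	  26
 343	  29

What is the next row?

512  36

First component: 8, 27, 64, 125, 216, 343 → 512 (perfect cubes: 2³, 3³, 4³, …).
Second component goes 6, 9, 16, 19, 26, 29 → 36 (alternating steps +3, +7, +3, +7, …).
Putting it together: 512  36.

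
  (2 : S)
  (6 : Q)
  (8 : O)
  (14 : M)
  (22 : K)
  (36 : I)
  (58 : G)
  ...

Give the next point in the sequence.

(94 : E)

For the first part, each term is the sum of the two before it: 2, 6, 8, 14, 22, 36, 58 → 94.
Letter: S, Q, O, M, K, I, G → E (letters move back 2 places in the alphabet).
Putting it together: (94 : E).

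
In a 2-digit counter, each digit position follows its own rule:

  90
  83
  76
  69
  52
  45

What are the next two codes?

38 then 21

First digit — −1 each step, mod 10: 9, 8, 7, 6, 5, 4 → 3 → 2.
Second digit: +3 each step, mod 10; 0, 3, 6, 9, 2, 5 → 8 → 1.
Putting the parts together: 38 and then 21.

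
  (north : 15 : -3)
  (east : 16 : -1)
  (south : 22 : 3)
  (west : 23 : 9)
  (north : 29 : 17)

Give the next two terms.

(east : 30 : 27), (south : 36 : 39)

Direction — repeats north → east → south → west: north, east, south, west, north → east → south.
Second entry: alternating steps +1, +6, +1, +6, …, so 15, 16, 22, 23, 29 → 30 → 36.
Third entry: differences are 2, 4, 6, … (increasing by 2 each time); -3, -1, 3, 9, 17 → 27 → 39.
Putting the parts together: (east : 30 : 27) and then (south : 36 : 39).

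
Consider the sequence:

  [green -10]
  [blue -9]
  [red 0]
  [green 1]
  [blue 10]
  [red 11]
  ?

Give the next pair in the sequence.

[green 20]

Colour: repeats green → blue → red; green, blue, red, green, blue, red → green.
Second part: -10, -9, 0, 1, 10, 11 → 20 (alternating steps +1, +9, +1, +9, …).
Combining the parts gives [green 20].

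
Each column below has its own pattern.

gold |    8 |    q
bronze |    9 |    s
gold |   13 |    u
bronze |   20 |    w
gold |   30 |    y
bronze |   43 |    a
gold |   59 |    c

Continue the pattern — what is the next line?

bronze  78  e

Rank: gold, bronze, gold, bronze, gold, bronze, gold → bronze (alternates gold ↔ bronze).
For the second component, differences are 1, 4, 7, … (increasing by 3 each time): 8, 9, 13, 20, 30, 43, 59 → 78.
Letter: q, s, u, w, y, a, c → e (letters move forward 2 places in the alphabet, wrapping Z→A).
Combining the parts gives bronze  78  e.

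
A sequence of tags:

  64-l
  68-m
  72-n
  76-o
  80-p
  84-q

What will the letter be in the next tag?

r

First component: 64, 68, 72, 76, 80, 84 → 88 (+4 each step).
Letter — letters move forward 1 place in the alphabet: l, m, n, o, p, q → r.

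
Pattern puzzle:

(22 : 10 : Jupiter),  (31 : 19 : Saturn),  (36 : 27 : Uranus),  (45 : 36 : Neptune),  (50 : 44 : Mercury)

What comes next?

(59 : 53 : Venus)

For the first part, alternating steps +9, +5, +9, +5, …: 22, 31, 36, 45, 50 → 59.
For the second part, alternating steps +9, +8, +9, +8, …: 10, 19, 27, 36, 44 → 53.
For the planet, runs through the planets Mercury→Neptune: Jupiter, Saturn, Uranus, Neptune, Mercury → Venus.
So the next triple is (59 : 53 : Venus).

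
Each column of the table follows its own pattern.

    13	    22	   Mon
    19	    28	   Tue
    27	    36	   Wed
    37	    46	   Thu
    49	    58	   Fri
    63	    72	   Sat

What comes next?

First component: differences are 6, 8, 10, … (increasing by 2 each time), so 13, 19, 27, 37, 49, 63 → 79.
Second component: differences are 6, 8, 10, … (increasing by 2 each time); 22, 28, 36, 46, 58, 72 → 88.
Day: runs through the weekdays Mon→Sun; Mon, Tue, Wed, Thu, Fri, Sat → Sun.
Combining the parts gives 79  88  Sun.

79  88  Sun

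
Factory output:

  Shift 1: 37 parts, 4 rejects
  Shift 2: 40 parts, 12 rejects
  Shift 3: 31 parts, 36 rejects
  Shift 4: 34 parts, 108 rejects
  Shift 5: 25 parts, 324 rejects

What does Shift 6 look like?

For the parts, alternating steps +3, −9, +3, −9, …: 37, 40, 31, 34, 25 → 28.
Rejects: ×3 each step; 4, 12, 36, 108, 324 → 972.
Putting it together: 28 parts, 972 rejects.

28 parts, 972 rejects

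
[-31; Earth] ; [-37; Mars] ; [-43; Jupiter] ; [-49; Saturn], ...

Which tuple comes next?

First value goes -31, -37, -43, -49 → -55 (−6 each step).
Planet: runs through the planets Mercury→Neptune; Earth, Mars, Jupiter, Saturn → Uranus.
So the next tuple is [-55; Uranus].

[-55; Uranus]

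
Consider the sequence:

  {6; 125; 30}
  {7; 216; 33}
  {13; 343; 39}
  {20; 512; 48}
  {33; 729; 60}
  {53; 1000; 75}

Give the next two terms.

First component: each term is the sum of the two before it, so 6, 7, 13, 20, 33, 53 → 86 → 139.
Second component: 125, 216, 343, 512, 729, 1000 → 1331 → 1728 (perfect cubes: 5³, 6³, 7³, …).
Third component: differences are 3, 6, 9, … (increasing by 3 each time); 30, 33, 39, 48, 60, 75 → 93 → 114.
So the next two terms are {86; 1331; 93} and {139; 1728; 114}.

{86; 1331; 93}, {139; 1728; 114}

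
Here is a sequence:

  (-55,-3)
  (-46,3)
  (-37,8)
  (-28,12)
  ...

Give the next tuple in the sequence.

First entry: -55, -46, -37, -28 → -19 (+9 each step).
Second entry — differences are 6, 5, 4, … (decreasing by 1 each time): -3, 3, 8, 12 → 15.
Putting it together: (-19,15).

(-19,15)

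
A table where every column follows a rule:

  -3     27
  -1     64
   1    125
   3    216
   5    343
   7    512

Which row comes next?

For the first component, +2 each step: -3, -1, 1, 3, 5, 7 → 9.
Second component: perfect cubes: 3³, 4³, 5³, …; 27, 64, 125, 216, 343, 512 → 729.
Combining the parts gives 9  729.

9  729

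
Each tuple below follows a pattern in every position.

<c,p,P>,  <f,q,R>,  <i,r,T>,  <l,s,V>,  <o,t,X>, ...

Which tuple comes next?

<r,u,Z>

First letter: letters move forward 3 places in the alphabet, so c, f, i, l, o → r.
Second letter: p, q, r, s, t → u (letters move forward 1 place in the alphabet).
Third letter: P, R, T, V, X → Z (letters move forward 2 places in the alphabet).
Putting it together: <r,u,Z>.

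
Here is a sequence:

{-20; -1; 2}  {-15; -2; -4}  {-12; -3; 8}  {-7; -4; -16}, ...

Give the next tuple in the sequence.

{-4; -5; 32}

First slot: -20, -15, -12, -7 → -4 (alternating steps +5, +3, +5, +3, …).
Second slot — −1 each step: -1, -2, -3, -4 → -5.
Third slot: 2, -4, 8, -16 → 32 (×(-2) each step).
Putting it together: {-4; -5; 32}.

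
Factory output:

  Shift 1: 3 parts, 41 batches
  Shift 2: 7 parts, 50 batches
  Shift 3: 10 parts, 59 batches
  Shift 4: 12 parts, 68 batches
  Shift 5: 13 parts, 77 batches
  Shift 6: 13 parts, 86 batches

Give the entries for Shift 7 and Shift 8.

12 parts, 95 batches; 10 parts, 104 batches

Parts — differences are 4, 3, 2, … (decreasing by 1 each time): 3, 7, 10, 12, 13, 13 → 12 → 10.
Batches: +9 each step, so 41, 50, 59, 68, 77, 86 → 95 → 104.
So the next two lines are 12 parts, 95 batches and 10 parts, 104 batches.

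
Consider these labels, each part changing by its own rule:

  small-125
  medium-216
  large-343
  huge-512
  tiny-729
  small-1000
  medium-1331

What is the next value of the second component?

1728

Second component: perfect cubes: 5³, 6³, 7³, …, so 125, 216, 343, 512, 729, 1000, 1331 → 1728.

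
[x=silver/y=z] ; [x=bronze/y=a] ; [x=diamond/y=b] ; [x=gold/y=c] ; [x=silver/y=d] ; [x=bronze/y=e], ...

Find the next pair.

X: repeats silver → bronze → diamond → gold, so silver, bronze, diamond, gold, silver, bronze → diamond.
Y: letters move forward 1 place in the alphabet, wrapping Z→A; z, a, b, c, d, e → f.
Putting it together: [x=diamond/y=f].

[x=diamond/y=f]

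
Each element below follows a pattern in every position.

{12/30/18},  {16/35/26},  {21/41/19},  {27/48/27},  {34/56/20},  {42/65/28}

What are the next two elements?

{51/75/21}, {61/86/29}

First value: 12, 16, 21, 27, 34, 42 → 51 → 61 (differences are 4, 5, 6, … (increasing by 1 each time)).
Second value goes 30, 35, 41, 48, 56, 65 → 75 → 86 (differences are 5, 6, 7, … (increasing by 1 each time)).
Third value goes 18, 26, 19, 27, 20, 28 → 21 → 29 (alternating steps +8, −7, +8, −7, …).
Putting the parts together: {51/75/21} and then {61/86/29}.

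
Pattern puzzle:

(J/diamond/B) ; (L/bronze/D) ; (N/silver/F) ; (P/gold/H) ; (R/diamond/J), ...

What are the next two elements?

(T/bronze/L), (V/silver/N)

First letter: J, L, N, P, R → T → V (letters move forward 2 places in the alphabet).
For the rank, repeats diamond → bronze → silver → gold: diamond, bronze, silver, gold, diamond → bronze → silver.
For the second letter, letters move forward 2 places in the alphabet: B, D, F, H, J → L → N.
Putting the parts together: (T/bronze/L) and then (V/silver/N).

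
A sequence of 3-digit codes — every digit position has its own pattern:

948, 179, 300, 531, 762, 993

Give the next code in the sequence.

First digit: +2 each step, mod 10; 9, 1, 3, 5, 7, 9 → 1.
Second digit: +3 each step, mod 10; 4, 7, 0, 3, 6, 9 → 2.
For the third digit, +1 each step, mod 10: 8, 9, 0, 1, 2, 3 → 4.
Putting it together: 124.

124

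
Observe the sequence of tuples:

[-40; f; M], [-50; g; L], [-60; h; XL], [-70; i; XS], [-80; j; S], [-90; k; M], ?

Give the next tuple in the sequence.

First coordinate: −10 each step; -40, -50, -60, -70, -80, -90 → -100.
Letter — letters move forward 1 place in the alphabet: f, g, h, i, j, k → l.
Size: repeats M → L → XL → XS → S; M, L, XL, XS, S, M → L.
Combining the parts gives [-100; l; L].

[-100; l; L]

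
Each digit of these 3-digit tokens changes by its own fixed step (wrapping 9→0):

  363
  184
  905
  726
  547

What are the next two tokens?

First digit goes 3, 1, 9, 7, 5 → 3 → 1 (−2 each step, mod 10).
Second digit: +2 each step, mod 10; 6, 8, 0, 2, 4 → 6 → 8.
For the third digit, +1 each step, mod 10: 3, 4, 5, 6, 7 → 8 → 9.
So the next two tokens are 368 and 189.

368, 189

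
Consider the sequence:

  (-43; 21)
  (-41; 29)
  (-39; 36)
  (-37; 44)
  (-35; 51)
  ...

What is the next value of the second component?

59

For the first component, +2 each step: -43, -41, -39, -37, -35 → -33.
Second component: alternating steps +8, +7, +8, +7, …; 21, 29, 36, 44, 51 → 59.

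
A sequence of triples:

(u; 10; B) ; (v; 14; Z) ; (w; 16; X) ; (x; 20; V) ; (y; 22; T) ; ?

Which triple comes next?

First letter: letters move forward 1 place in the alphabet; u, v, w, x, y → z.
For the second entry, alternating steps +4, +2, +4, +2, …: 10, 14, 16, 20, 22 → 26.
Second letter — letters move back 2 places in the alphabet, wrapping A→Z: B, Z, X, V, T → R.
Putting it together: (z; 26; R).

(z; 26; R)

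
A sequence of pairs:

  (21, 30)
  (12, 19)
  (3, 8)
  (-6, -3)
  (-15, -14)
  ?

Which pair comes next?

(-24, -25)

First slot: −9 each step, so 21, 12, 3, -6, -15 → -24.
Second slot — −11 each step: 30, 19, 8, -3, -14 → -25.
Putting it together: (-24, -25).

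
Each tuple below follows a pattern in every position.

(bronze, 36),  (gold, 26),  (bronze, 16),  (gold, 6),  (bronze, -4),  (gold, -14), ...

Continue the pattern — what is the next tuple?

Rank — alternates bronze ↔ gold: bronze, gold, bronze, gold, bronze, gold → bronze.
Second component: 36, 26, 16, 6, -4, -14 → -24 (−10 each step).
Combining the parts gives (bronze, -24).

(bronze, -24)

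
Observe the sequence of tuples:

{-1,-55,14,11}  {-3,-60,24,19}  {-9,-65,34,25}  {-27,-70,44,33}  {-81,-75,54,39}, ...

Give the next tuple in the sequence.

{-243,-80,64,47}

First coordinate: -1, -3, -9, -27, -81 → -243 (×3 each step).
Second coordinate goes -55, -60, -65, -70, -75 → -80 (−5 each step).
Third coordinate — +10 each step: 14, 24, 34, 44, 54 → 64.
For the fourth coordinate, alternating steps +8, +6, +8, +6, …: 11, 19, 25, 33, 39 → 47.
Combining the parts gives {-243,-80,64,47}.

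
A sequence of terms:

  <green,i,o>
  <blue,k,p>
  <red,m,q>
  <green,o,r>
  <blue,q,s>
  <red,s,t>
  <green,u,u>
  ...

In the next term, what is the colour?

Colour: green, blue, red, green, blue, red, green → blue (repeats green → blue → red).

blue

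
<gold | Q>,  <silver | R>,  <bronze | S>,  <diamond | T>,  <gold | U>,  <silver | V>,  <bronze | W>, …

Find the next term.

<diamond | X>

Rank: repeats gold → silver → bronze → diamond, so gold, silver, bronze, diamond, gold, silver, bronze → diamond.
Letter goes Q, R, S, T, U, V, W → X (letters move forward 1 place in the alphabet).
So the next term is <diamond | X>.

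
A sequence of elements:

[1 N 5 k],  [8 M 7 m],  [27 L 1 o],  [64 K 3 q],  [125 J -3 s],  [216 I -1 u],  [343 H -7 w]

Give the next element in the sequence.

First part — perfect cubes: 1³, 2³, 3³, …: 1, 8, 27, 64, 125, 216, 343 → 512.
First letter goes N, M, L, K, J, I, H → G (letters move back 1 place in the alphabet).
Third part: 5, 7, 1, 3, -3, -1, -7 → -5 (alternating steps +2, −6, +2, −6, …).
Second letter — letters move forward 2 places in the alphabet: k, m, o, q, s, u, w → y.
Putting it together: [512 G -5 y].

[512 G -5 y]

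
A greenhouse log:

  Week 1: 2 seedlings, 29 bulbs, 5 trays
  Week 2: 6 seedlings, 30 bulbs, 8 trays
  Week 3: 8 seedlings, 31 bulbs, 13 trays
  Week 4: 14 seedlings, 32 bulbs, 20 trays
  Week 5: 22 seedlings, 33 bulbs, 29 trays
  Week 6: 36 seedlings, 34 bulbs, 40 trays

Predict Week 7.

58 seedlings, 35 bulbs, 53 trays

Seedlings — each term is the sum of the two before it: 2, 6, 8, 14, 22, 36 → 58.
For the bulbs, +1 each step: 29, 30, 31, 32, 33, 34 → 35.
Trays: differences are 3, 5, 7, … (increasing by 2 each time); 5, 8, 13, 20, 29, 40 → 53.
So the next row is 58 seedlings, 35 bulbs, 53 trays.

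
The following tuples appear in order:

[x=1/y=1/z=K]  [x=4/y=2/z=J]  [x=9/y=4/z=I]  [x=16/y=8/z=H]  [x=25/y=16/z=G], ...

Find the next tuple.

[x=36/y=32/z=F]

X: perfect squares: 1², 2², 3², …, so 1, 4, 9, 16, 25 → 36.
For the y, ×2 each step: 1, 2, 4, 8, 16 → 32.
Z: K, J, I, H, G → F (letters move back 1 place in the alphabet).
Putting it together: [x=36/y=32/z=F].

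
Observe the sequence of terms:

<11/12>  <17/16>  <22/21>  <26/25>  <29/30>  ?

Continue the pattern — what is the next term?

<31/34>

First coordinate — differences are 6, 5, 4, … (decreasing by 1 each time): 11, 17, 22, 26, 29 → 31.
Second coordinate: 12, 16, 21, 25, 30 → 34 (alternating steps +4, +5, +4, +5, …).
Combining the parts gives <31/34>.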